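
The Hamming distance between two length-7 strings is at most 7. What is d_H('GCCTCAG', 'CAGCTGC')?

Differing positions: 1, 2, 3, 4, 5, 6, 7. Hamming distance = 7. The maximum possible Hamming distance for length-7 strings is 7, so d_H/7 = 7/7 = 1.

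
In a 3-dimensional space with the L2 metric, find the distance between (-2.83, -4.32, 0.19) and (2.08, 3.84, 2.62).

(Σ|x_i - y_i|^2)^(1/2) = (|-2.83 - 2.08|^2 + |-4.32 - 3.84|^2 + |0.19 - 2.62|^2)^(1/2)
= (4.91^2 + 8.16^2 + 2.43^2)^(1/2) = (24.1081 + 66.5856 + 5.9049)^(1/2) = (96.5986)^(1/2) ≈ 9.8285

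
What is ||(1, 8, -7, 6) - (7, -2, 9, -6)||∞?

max(|x_i - y_i|) = max(|1 - 7|, |8 - (-2)|, |-7 - 9|, |6 - (-6)|) = max(6, 10, 16, 12) = 16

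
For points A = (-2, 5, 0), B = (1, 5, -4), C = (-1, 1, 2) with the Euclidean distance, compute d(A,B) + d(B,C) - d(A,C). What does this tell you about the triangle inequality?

d(A,B) = √(3² + 0² + 4²) = √25 = 5, d(B,C) = √(2² + 4² + 6²) = √56 ≈ 7.4833, d(A,C) = √(1² + 4² + 2²) = √21 ≈ 4.5826.
d(A,B) + d(B,C) - d(A,C) = 5 + 7.4833 - 4.5826 = 12.4833 - 4.5826 = 7.9007 (to 4 decimal places). This is ≥ 0, so the triangle inequality holds for these points.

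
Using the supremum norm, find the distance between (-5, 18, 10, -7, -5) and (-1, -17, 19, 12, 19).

max(|x_i - y_i|) = max(|-5 - (-1)|, |18 - (-17)|, |10 - 19|, |-7 - 12|, |-5 - 19|) = max(4, 35, 9, 19, 24) = 35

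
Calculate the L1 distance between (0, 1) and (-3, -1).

Σ|x_i - y_i| = |0 - (-3)| + |1 - (-1)| = 3 + 2 = 5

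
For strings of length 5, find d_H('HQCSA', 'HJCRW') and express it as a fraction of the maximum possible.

Differing positions: 2, 4, 5. Hamming distance = 3. The maximum possible Hamming distance for length-5 strings is 5, so d_H/5 = 3/5 = 0.6.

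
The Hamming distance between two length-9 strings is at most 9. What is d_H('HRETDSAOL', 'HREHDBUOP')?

Differing positions: 4, 6, 7, 9. Hamming distance = 4. The maximum possible Hamming distance for length-9 strings is 9, so d_H/9 = 4/9 ≈ 0.4444.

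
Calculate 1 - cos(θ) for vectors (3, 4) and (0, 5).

With u = (3, 4), v = (0, 5):
u·v = 3·0 + 4·5 = 0 + 20 = 20.
|u| = √(3² + 4²) = √25, |v| = √(0² + 5²) = √25, so |u||v| = √(25·25) = √625 = 25.
cos θ = (u·v)/(|u||v|) = 20/25 = 0.8
Cosine distance = 1 - cos θ = 1 - 0.8 = 0.2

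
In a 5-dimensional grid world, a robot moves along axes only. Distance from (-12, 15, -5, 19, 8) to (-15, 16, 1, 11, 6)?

Σ|x_i - y_i| = |-12 - (-15)| + |15 - 16| + |-5 - 1| + |19 - 11| + |8 - 6| = 3 + 1 + 6 + 8 + 2 = 20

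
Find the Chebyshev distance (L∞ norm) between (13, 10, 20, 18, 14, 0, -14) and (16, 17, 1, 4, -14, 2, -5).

max(|x_i - y_i|) = max(|13 - 16|, |10 - 17|, |20 - 1|, |18 - 4|, |14 - (-14)|, |0 - 2|, |-14 - (-5)|) = max(3, 7, 19, 14, 28, 2, 9) = 28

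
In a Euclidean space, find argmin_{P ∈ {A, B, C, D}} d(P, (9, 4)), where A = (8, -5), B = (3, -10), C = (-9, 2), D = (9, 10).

Distances: d(A) ≈ 9.0554, d(B) ≈ 15.2315, d(C) ≈ 18.1108, d(D) = 6. Nearest: D = (9, 10) with distance 6.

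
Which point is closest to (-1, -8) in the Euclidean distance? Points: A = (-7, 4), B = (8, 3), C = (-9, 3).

Distances: d(A) ≈ 13.4164, d(B) ≈ 14.2127, d(C) ≈ 13.6015. Nearest: A = (-7, 4) with distance 13.4164.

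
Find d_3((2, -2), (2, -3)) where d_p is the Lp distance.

(Σ|x_i - y_i|^3)^(1/3) = (|2 - 2|^3 + |-2 - (-3)|^3)^(1/3)
= (0^3 + 1^3)^(1/3) = (0 + 1)^(1/3) = (1)^(1/3) = 1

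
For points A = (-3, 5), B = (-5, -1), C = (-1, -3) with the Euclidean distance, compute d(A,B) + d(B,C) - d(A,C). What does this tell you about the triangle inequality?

d(A,B) = √(2² + 6²) = √40 ≈ 6.3246, d(B,C) = √(4² + 2²) = √20 ≈ 4.4721, d(A,C) = √(2² + 8²) = √68 ≈ 8.2462.
d(A,B) + d(B,C) - d(A,C) = 6.3246 + 4.4721 - 8.2462 = 10.7967 - 8.2462 = 2.5505 (to 4 decimal places). This is ≥ 0, so the triangle inequality holds for these points.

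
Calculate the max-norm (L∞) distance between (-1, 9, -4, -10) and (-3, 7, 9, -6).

max(|x_i - y_i|) = max(|-1 - (-3)|, |9 - 7|, |-4 - 9|, |-10 - (-6)|) = max(2, 2, 13, 4) = 13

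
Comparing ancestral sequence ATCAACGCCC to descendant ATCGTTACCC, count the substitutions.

Differing positions: 4, 5, 6, 7. Hamming distance = 4.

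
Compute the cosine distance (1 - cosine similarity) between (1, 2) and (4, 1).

With u = (1, 2), v = (4, 1):
u·v = 1·4 + 2·1 = 4 + 2 = 6.
|u| = √(1² + 2²) = √5, |v| = √(4² + 1²) = √17, so |u||v| = √(5·17) = √85.
cos θ = (u·v)/(|u||v|) = 6/√85 ≈ 0.6508
Cosine distance = 1 - cos θ ≈ 1 - 0.6508 = 0.3492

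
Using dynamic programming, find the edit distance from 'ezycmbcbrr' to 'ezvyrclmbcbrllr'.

Let D[i][j] be the edit distance between the first i characters of 'ezycmbcbrr' and the first j characters of 'ezvyrclmbcbrllr', with D[i][0] = i, D[0][j] = j, and D[i][j] = D[i-1][j-1] if the characters match, else 1 + min(D[i-1][j], D[i][j-1], D[i-1][j-1]). Filling the table (rows: prefixes of 'ezycmbcbrr', columns: prefixes of 'ezvyrclmbcbrllr'):
     ε  e  z  v  y  r  c  l  m  b  c  b  r  l  l  r
  ε  0  1  2  3  4  5  6  7  8  9 10 11 12 13 14 15
  e  1  0  1  2  3  4  5  6  7  8  9 10 11 12 13 14
  z  2  1  0  1  2  3  4  5  6  7  8  9 10 11 12 13
  y  3  2  1  1  1  2  3  4  5  6  7  8  9 10 11 12
  c  4  3  2  2  2  2  2  3  4  5  6  7  8  9 10 11
  m  5  4  3  3  3  3  3  3  3  4  5  6  7  8  9 10
  b  6  5  4  4  4  4  4  4  4  3  4  5  6  7  8  9
  c  7  6  5  5  5  5  4  5  5  4  3  4  5  6  7  8
  b  8  7  6  6  6  6  5  5  6  5  4  3  4  5  6  7
  r  9  8  7  7  7  6  6  6  6  6  5  4  3  4  5  6
  r 10  9  8  8  8  7  7  7  7  7  6  5  4  4  5  5
The bottom-right entry gives D[10][15] = 5, so no sequence of fewer than 5 edits works. Backtracking through the table gives one optimal edit sequence (5 edits):
  ezycmbcbrr → ezvycmbcbrr (ins v @3)
  ezvycmbcbrr → ezvyrcmbcbrr (ins r @5)
  ezvyrcmbcbrr → ezvyrclmbcbrr (ins l @7)
  ezvyrclmbcbrr → ezvyrclmbcbrlr (ins l @13)
  ezvyrclmbcbrlr → ezvyrclmbcbrllr (ins l @14)
Edit distance = 5.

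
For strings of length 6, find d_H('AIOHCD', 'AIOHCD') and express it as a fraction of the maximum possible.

Differing positions: none. Hamming distance = 0. The maximum possible Hamming distance for length-6 strings is 6, so d_H/6 = 0/6 = 0.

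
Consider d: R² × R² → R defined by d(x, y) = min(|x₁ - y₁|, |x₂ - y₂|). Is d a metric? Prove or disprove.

No. d fails identity of indiscernibles: take x = (-4, 0) and y = (-4, 9). Then d(x,y) = min(|-4 - (-4)|, |0 - 9|) = min(0, 9) = 0, yet x ≠ y.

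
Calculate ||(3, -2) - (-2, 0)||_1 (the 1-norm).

Σ|x_i - y_i| = |3 - (-2)| + |-2 - 0| = 5 + 2 = 7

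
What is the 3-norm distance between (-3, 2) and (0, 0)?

(Σ|x_i - y_i|^3)^(1/3) = (|-3 - 0|^3 + |2 - 0|^3)^(1/3)
= (3^3 + 2^3)^(1/3) = (27 + 8)^(1/3) = (35)^(1/3) ≈ 3.2711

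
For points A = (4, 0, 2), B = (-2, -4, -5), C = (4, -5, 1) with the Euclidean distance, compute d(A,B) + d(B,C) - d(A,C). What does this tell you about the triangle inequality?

d(A,B) = √(6² + 4² + 7²) = √101 ≈ 10.0499, d(B,C) = √(6² + 1² + 6²) = √73 ≈ 8.544, d(A,C) = √(0² + 5² + 1²) = √26 ≈ 5.099.
d(A,B) + d(B,C) - d(A,C) = 10.0499 + 8.544 - 5.099 = 18.5939 - 5.099 = 13.4949 (to 4 decimal places). This is ≥ 0, so the triangle inequality holds for these points.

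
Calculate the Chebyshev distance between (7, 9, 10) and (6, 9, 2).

max(|x_i - y_i|) = max(|7 - 6|, |9 - 9|, |10 - 2|) = max(1, 0, 8) = 8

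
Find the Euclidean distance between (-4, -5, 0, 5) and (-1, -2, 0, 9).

√(Σ(x_i - y_i)²) = √((-4 - (-1))² + (-5 - (-2))² + (0 - 0)² + (5 - 9)²)
= √((-3)² + (-3)² + 0² + (-4)²) = √(9 + 9 + 0 + 16) = √34 ≈ 5.831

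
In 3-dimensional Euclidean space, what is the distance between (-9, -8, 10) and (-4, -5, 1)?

√(Σ(x_i - y_i)²) = √((-9 - (-4))² + (-8 - (-5))² + (10 - 1)²)
= √((-5)² + (-3)² + 9²) = √(25 + 9 + 81) = √115 ≈ 10.7238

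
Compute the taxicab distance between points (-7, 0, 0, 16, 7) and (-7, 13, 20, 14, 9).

Σ|x_i - y_i| = |-7 - (-7)| + |0 - 13| + |0 - 20| + |16 - 14| + |7 - 9| = 0 + 13 + 20 + 2 + 2 = 37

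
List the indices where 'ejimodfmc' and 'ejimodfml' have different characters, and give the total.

Differing positions: 9. Hamming distance = 1.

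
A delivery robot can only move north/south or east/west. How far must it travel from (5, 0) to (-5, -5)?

Σ|x_i - y_i| = |5 - (-5)| + |0 - (-5)| = 10 + 5 = 15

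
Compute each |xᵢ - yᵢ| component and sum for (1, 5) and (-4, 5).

Σ|x_i - y_i| = |1 - (-4)| + |5 - 5| = 5 + 0 = 5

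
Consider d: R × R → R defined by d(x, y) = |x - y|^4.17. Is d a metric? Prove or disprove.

No. d(x,y) = |x-y|^4.17 fails the triangle inequality since p = 4.17 > 1. Counterexample: x = -1, y = 11, z = 17. d(x,z) = |-1 - 17|^4.17 = 18^4.17 ≈ 171587.7764, but d(x,y) + d(y,z) = 12^4.17 + 6^4.17 ≈ 31636.3081 + 1757.4813 = 33393.7894. Since 171587.7764 > 33393.7894, the triangle inequality is violated.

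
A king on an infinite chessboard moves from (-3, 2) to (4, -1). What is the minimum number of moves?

max(|x_i - y_i|) = max(|-3 - 4|, |2 - (-1)|) = max(7, 3) = 7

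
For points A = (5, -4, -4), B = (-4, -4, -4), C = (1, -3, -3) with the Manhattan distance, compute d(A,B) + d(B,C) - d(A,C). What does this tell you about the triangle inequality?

d(A,B) = 9 + 0 + 0 = 9, d(B,C) = 5 + 1 + 1 = 7, d(A,C) = 4 + 1 + 1 = 6.
d(A,B) + d(B,C) - d(A,C) = 9 + 7 - 6 = 16 - 6 = 10. This is ≥ 0, so the triangle inequality holds for these points.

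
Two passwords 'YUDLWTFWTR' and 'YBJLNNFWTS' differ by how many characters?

Differing positions: 2, 3, 5, 6, 10. Hamming distance = 5.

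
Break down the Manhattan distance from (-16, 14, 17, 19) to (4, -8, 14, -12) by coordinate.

Σ|x_i - y_i| = |-16 - 4| + |14 - (-8)| + |17 - 14| + |19 - (-12)| = 20 + 22 + 3 + 31 = 76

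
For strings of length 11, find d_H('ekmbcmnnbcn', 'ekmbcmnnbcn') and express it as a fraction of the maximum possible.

Differing positions: none. Hamming distance = 0. The maximum possible Hamming distance for length-11 strings is 11, so d_H/11 = 0/11 = 0.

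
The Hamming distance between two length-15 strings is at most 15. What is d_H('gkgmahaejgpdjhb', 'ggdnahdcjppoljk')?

Differing positions: 2, 3, 4, 7, 8, 10, 12, 13, 14, 15. Hamming distance = 10. The maximum possible Hamming distance for length-15 strings is 15, so d_H/15 = 10/15 ≈ 0.6667.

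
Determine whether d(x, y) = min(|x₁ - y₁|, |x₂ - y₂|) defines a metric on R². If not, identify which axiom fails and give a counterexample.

No. d fails identity of indiscernibles: take x = (0, 0) and y = (0, 9). Then d(x,y) = min(|0 - 0|, |0 - 9|) = min(0, 9) = 0, yet x ≠ y.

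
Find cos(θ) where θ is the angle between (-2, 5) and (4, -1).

With u = (-2, 5), v = (4, -1):
u·v = (-2)·4 + 5·(-1) = (-8) + (-5) = -13.
|u| = √((-2)² + 5²) = √29, |v| = √(4² + (-1)²) = √17, so |u||v| = √(29·17) = √493.
cos θ = (u·v)/(|u||v|) = -13/√493 ≈ -0.5855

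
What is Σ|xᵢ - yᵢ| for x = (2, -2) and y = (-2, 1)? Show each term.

Σ|x_i - y_i| = |2 - (-2)| + |-2 - 1| = 4 + 3 = 7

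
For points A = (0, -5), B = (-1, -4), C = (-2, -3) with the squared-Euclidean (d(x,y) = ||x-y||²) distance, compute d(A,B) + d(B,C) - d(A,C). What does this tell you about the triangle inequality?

d(A,B) = 1² + 1² = 2, d(B,C) = 1² + 1² = 2, d(A,C) = 2² + 2² = 8.
d(A,B) + d(B,C) - d(A,C) = 2 + 2 - 8 = 4 - 8 = -4. This is < 0, so the triangle inequality FAILS for these points (squared-Euclidean is not a metric).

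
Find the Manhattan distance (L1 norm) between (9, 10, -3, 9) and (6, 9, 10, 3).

Σ|x_i - y_i| = |9 - 6| + |10 - 9| + |-3 - 10| + |9 - 3| = 3 + 1 + 13 + 6 = 23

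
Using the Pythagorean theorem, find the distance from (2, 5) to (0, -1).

√(Σ(x_i - y_i)²) = √((2 - 0)² + (5 - (-1))²)
= √(2² + 6²) = √(4 + 36) = √40 ≈ 6.3246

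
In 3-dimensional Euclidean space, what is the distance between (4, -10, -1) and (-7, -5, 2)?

√(Σ(x_i - y_i)²) = √((4 - (-7))² + (-10 - (-5))² + (-1 - 2)²)
= √(11² + (-5)² + (-3)²) = √(121 + 25 + 9) = √155 ≈ 12.4499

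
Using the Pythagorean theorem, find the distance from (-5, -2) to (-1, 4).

√(Σ(x_i - y_i)²) = √((-5 - (-1))² + (-2 - 4)²)
= √((-4)² + (-6)²) = √(16 + 36) = √52 ≈ 7.2111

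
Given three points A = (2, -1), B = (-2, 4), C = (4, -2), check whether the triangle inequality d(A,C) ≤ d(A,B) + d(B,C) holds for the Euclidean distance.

d(A,B) = √(4² + 5²) = √41 ≈ 6.4031, d(B,C) = √(6² + 6²) = √72 ≈ 8.4853, d(A,C) = √(2² + 1²) = √5 ≈ 2.2361.
d(A,C) ≈ 2.2361 ≤ 6.4031 + 8.4853 = 14.8884. Triangle inequality is satisfied.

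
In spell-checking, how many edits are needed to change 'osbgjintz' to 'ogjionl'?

Let D[i][j] be the edit distance between the first i characters of 'osbgjintz' and the first j characters of 'ogjionl', with D[i][0] = i, D[0][j] = j, and D[i][j] = D[i-1][j-1] if the characters match, else 1 + min(D[i-1][j], D[i][j-1], D[i-1][j-1]). Filling the table (rows: prefixes of 'osbgjintz', columns: prefixes of 'ogjionl'):
     ε  o  g  j  i  o  n  l
  ε  0  1  2  3  4  5  6  7
  o  1  0  1  2  3  4  5  6
  s  2  1  1  2  3  4  5  6
  b  3  2  2  2  3  4  5  6
  g  4  3  2  3  3  4  5  6
  j  5  4  3  2  3  4  5  6
  i  6  5  4  3  2  3  4  5
  n  7  6  5  4  3  3  3  4
  t  8  7  6  5  4  4  4  4
  z  9  8  7  6  5  5  5  5
The bottom-right entry gives D[9][7] = 5, so no sequence of fewer than 5 edits works. Backtracking through the table gives one optimal edit sequence (5 edits):
  osbgjintz → obgjintz (del s @2)
  obgjintz → ogjintz (del b @2)
  ogjintz → ogjiotz (sub n→o @5)
  ogjiotz → ogjionz (sub t→n @6)
  ogjionz → ogjionl (sub z→l @7)
Edit distance = 5.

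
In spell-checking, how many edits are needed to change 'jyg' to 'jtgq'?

Let D[i][j] be the edit distance between the first i characters of 'jyg' and the first j characters of 'jtgq', with D[i][0] = i, D[0][j] = j, and D[i][j] = D[i-1][j-1] if the characters match, else 1 + min(D[i-1][j], D[i][j-1], D[i-1][j-1]). Filling the table (rows: prefixes of 'jyg', columns: prefixes of 'jtgq'):
     ε  j  t  g  q
  ε  0  1  2  3  4
  j  1  0  1  2  3
  y  2  1  1  2  3
  g  3  2  2  1  2
The bottom-right entry gives D[3][4] = 2, so no sequence of fewer than 2 edits works. Backtracking through the table gives one optimal edit sequence (2 edits):
  jyg → jtg (sub y→t @2)
  jtg → jtgq (ins q @4)
Edit distance = 2.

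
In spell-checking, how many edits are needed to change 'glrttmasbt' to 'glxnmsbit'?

Let D[i][j] be the edit distance between the first i characters of 'glrttmasbt' and the first j characters of 'glxnmsbit', with D[i][0] = i, D[0][j] = j, and D[i][j] = D[i-1][j-1] if the characters match, else 1 + min(D[i-1][j], D[i][j-1], D[i-1][j-1]). Filling the table (rows: prefixes of 'glrttmasbt', columns: prefixes of 'glxnmsbit'):
     ε  g  l  x  n  m  s  b  i  t
  ε  0  1  2  3  4  5  6  7  8  9
  g  1  0  1  2  3  4  5  6  7  8
  l  2  1  0  1  2  3  4  5  6  7
  r  3  2  1  1  2  3  4  5  6  7
  t  4  3  2  2  2  3  4  5  6  6
  t  5  4  3  3  3  3  4  5  6  6
  m  6  5  4  4  4  3  4  5  6  7
  a  7  6  5  5  5  4  4  5  6  7
  s  8  7  6  6  6  5  4  5  6  7
  b  9  8  7  7  7  6  5  4  5  6
  t 10  9  8  8  8  7  6  5  5  5
The bottom-right entry gives D[10][9] = 5, so no sequence of fewer than 5 edits works. Backtracking through the table gives one optimal edit sequence (5 edits):
  glrttmasbt → glttmasbt (del r @3)
  glttmasbt → glxtmasbt (sub t→x @3)
  glxtmasbt → glxnmasbt (sub t→n @4)
  glxnmasbt → glxnmsbt (del a @6)
  glxnmsbt → glxnmsbit (ins i @8)
Edit distance = 5.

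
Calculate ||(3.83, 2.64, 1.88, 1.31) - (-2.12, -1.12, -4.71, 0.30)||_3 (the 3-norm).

(Σ|x_i - y_i|^3)^(1/3) = (|3.83 - (-2.12)|^3 + |2.64 - (-1.12)|^3 + |1.88 - (-4.71)|^3 + |1.31 - 0.3|^3)^(1/3)
= (5.95^3 + 3.76^3 + 6.59^3 + 1.01^3)^(1/3) ≈ (210.6449 + 53.1574 + 286.1912 + 1.0303)^(1/3) = (551.0238)^(1/3) ≈ 8.1983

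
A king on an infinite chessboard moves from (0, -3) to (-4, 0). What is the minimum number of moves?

max(|x_i - y_i|) = max(|0 - (-4)|, |-3 - 0|) = max(4, 3) = 4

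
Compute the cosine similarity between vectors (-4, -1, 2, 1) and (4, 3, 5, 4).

With u = (-4, -1, 2, 1), v = (4, 3, 5, 4):
u·v = (-4)·4 + (-1)·3 + 2·5 + 1·4 = (-16) + (-3) + 10 + 4 = -5.
|u| = √((-4)² + (-1)² + 2² + 1²) = √22, |v| = √(4² + 3² + 5² + 4²) = √66, so |u||v| = √(22·66) = √1452.
cos θ = (u·v)/(|u||v|) = -5/√1452 ≈ -0.1312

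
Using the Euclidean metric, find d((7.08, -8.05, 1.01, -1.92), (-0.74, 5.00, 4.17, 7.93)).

√(Σ(x_i - y_i)²) = √((7.08 - (-0.74))² + (-8.05 - 5)² + (1.01 - 4.17)² + (-1.92 - 7.93)²)
= √(7.82² + (-13.05)² + (-3.16)² + (-9.85)²) = √(61.1524 + 170.3025 + 9.9856 + 97.0225) = √338.463 ≈ 18.3974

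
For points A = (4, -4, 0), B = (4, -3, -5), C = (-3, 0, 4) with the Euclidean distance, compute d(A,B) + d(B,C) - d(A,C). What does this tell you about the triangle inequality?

d(A,B) = √(0² + 1² + 5²) = √26 ≈ 5.099, d(B,C) = √(7² + 3² + 9²) = √139 ≈ 11.7898, d(A,C) = √(7² + 4² + 4²) = √81 = 9.
d(A,B) + d(B,C) - d(A,C) = 5.099 + 11.7898 - 9 = 16.8888 - 9 = 7.8888 (to 4 decimal places). This is ≥ 0, so the triangle inequality holds for these points.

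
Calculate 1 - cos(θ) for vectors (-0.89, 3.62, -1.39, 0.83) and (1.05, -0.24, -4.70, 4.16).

With u = (-0.89, 3.62, -1.39, 0.83), v = (1.05, -0.24, -4.70, 4.16):
u·v = (-0.89)·1.05 + 3.62·(-0.24) + (-1.39)·(-4.7) + 0.83·4.16 = (-0.9345) + (-0.8688) + 6.533 + 3.4528 = 8.1825.
|u| = √((-0.89)² + 3.62² + (-1.39)² + 0.83²) = √(0.7921 + 13.1044 + 1.9321 + 0.6889) = √16.5175, |v| = √(1.05² + (-0.24)² + (-4.7)² + 4.16²) = √(1.1025 + 0.0576 + 22.09 + 17.3056) = √40.5557.
cos θ = (u·v)/(|u||v|) = 8.1825/(√16.5175·√40.5557) ≈ 0.3161
Cosine distance = 1 - cos θ ≈ 1 - 0.3161 = 0.6839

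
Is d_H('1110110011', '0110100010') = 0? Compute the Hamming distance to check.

Differing positions: 1, 6, 10. Hamming distance = 3, so the claim that d_H = 0 is false.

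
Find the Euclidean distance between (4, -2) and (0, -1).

√(Σ(x_i - y_i)²) = √((4 - 0)² + (-2 - (-1))²)
= √(4² + (-1)²) = √(16 + 1) = √17 ≈ 4.1231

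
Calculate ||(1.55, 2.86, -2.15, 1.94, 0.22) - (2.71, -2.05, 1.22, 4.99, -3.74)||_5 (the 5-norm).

(Σ|x_i - y_i|^5)^(1/5) = (|1.55 - 2.71|^5 + |2.86 - (-2.05)|^5 + |-2.15 - 1.22|^5 + |1.94 - 4.99|^5 + |0.22 - (-3.74)|^5)^(1/5)
= (1.16^5 + 4.91^5 + 3.37^5 + 3.05^5 + 3.96^5)^(1/5) ≈ (2.1003 + 2853.6944 + 434.6598 + 263.9363 + 973.8138)^(1/5) = (4528.2046)^(1/5) ≈ 5.385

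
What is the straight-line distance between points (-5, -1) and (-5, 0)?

√(Σ(x_i - y_i)²) = √((-5 - (-5))² + (-1 - 0)²)
= √(0² + (-1)²) = √(0 + 1) = √1 = 1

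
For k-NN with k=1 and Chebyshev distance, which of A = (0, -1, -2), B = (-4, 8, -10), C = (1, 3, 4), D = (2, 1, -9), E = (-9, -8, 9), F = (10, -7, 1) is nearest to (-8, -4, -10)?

Distances: d(A) = 8, d(B) = 12, d(C) = 14, d(D) = 10, d(E) = 19, d(F) = 18. Nearest: A = (0, -1, -2) with distance 8.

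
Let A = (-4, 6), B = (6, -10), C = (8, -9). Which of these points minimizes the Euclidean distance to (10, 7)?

Distances: d(A) ≈ 14.0357, d(B) ≈ 17.4642, d(C) ≈ 16.1245. Nearest: A = (-4, 6) with distance 14.0357.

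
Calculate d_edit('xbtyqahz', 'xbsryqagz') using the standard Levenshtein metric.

Let D[i][j] be the edit distance between the first i characters of 'xbtyqahz' and the first j characters of 'xbsryqagz', with D[i][0] = i, D[0][j] = j, and D[i][j] = D[i-1][j-1] if the characters match, else 1 + min(D[i-1][j], D[i][j-1], D[i-1][j-1]). Filling the table (rows: prefixes of 'xbtyqahz', columns: prefixes of 'xbsryqagz'):
     ε  x  b  s  r  y  q  a  g  z
  ε  0  1  2  3  4  5  6  7  8  9
  x  1  0  1  2  3  4  5  6  7  8
  b  2  1  0  1  2  3  4  5  6  7
  t  3  2  1  1  2  3  4  5  6  7
  y  4  3  2  2  2  2  3  4  5  6
  q  5  4  3  3  3  3  2  3  4  5
  a  6  5  4  4  4  4  3  2  3  4
  h  7  6  5  5  5  5  4  3  3  4
  z  8  7  6  6  6  6  5  4  4  3
The bottom-right entry gives D[8][9] = 3, so no sequence of fewer than 3 edits works. Backtracking through the table gives one optimal edit sequence (3 edits):
  xbtyqahz → xbstyqahz (ins s @3)
  xbstyqahz → xbsryqahz (sub t→r @4)
  xbsryqahz → xbsryqagz (sub h→g @8)
Edit distance = 3.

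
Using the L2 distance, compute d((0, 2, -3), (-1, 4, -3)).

(Σ|x_i - y_i|^2)^(1/2) = (|0 - (-1)|^2 + |2 - 4|^2 + |-3 - (-3)|^2)^(1/2)
= (1^2 + 2^2 + 0^2)^(1/2) = (1 + 4 + 0)^(1/2) = (5)^(1/2) ≈ 2.2361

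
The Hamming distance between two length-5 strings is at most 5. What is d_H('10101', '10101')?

Differing positions: none. Hamming distance = 0. The maximum possible Hamming distance for length-5 strings is 5, so d_H/5 = 0/5 = 0.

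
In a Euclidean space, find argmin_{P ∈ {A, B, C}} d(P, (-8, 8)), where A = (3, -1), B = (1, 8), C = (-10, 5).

Distances: d(A) ≈ 14.2127, d(B) = 9, d(C) ≈ 3.6056. Nearest: C = (-10, 5) with distance 3.6056.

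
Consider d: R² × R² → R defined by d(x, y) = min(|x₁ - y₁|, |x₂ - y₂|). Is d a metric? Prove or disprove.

No. d fails identity of indiscernibles: take x = (-2, 0) and y = (-2, 4). Then d(x,y) = min(|-2 - (-2)|, |0 - 4|) = min(0, 4) = 0, yet x ≠ y.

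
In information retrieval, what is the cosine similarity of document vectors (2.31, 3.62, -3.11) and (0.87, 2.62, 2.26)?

With u = (2.31, 3.62, -3.11), v = (0.87, 2.62, 2.26):
u·v = 2.31·0.87 + 3.62·2.62 + (-3.11)·2.26 = 2.0097 + 9.4844 + (-7.0286) = 4.4655.
|u| = √(2.31² + 3.62² + (-3.11)²) = √(5.3361 + 13.1044 + 9.6721) = √28.1126, |v| = √(0.87² + 2.62² + 2.26²) = √(0.7569 + 6.8644 + 5.1076) = √12.7289.
cos θ = (u·v)/(|u||v|) = 4.4655/(√28.1126·√12.7289) ≈ 0.2361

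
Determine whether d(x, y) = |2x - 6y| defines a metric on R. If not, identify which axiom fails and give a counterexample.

No. d fails symmetry: d(5, 7) = |2·5 - 6·7| = |-32| = 32, but d(7, 5) = |2·7 - 6·5| = |-16| = 16. Since 32 ≠ 16, d(x,y) ≠ d(y,x) in general.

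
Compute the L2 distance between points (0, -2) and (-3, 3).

(Σ|x_i - y_i|^2)^(1/2) = (|0 - (-3)|^2 + |-2 - 3|^2)^(1/2)
= (3^2 + 5^2)^(1/2) = (9 + 25)^(1/2) = (34)^(1/2) ≈ 5.831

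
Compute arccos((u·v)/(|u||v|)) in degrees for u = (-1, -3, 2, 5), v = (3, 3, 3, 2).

With u = (-1, -3, 2, 5), v = (3, 3, 3, 2):
u·v = (-1)·3 + (-3)·3 + 2·3 + 5·2 = (-3) + (-9) + 6 + 10 = 4.
|u| = √((-1)² + (-3)² + 2² + 5²) = √39, |v| = √(3² + 3² + 3² + 2²) = √31, so |u||v| = √(39·31) = √1209.
cos θ = (u·v)/(|u||v|) = 4/√1209 ≈ 0.115039
θ = arccos(0.115039) ≈ 83.39°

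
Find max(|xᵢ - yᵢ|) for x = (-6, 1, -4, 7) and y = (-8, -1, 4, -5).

max(|x_i - y_i|) = max(|-6 - (-8)|, |1 - (-1)|, |-4 - 4|, |7 - (-5)|) = max(2, 2, 8, 12) = 12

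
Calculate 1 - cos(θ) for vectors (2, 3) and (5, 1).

With u = (2, 3), v = (5, 1):
u·v = 2·5 + 3·1 = 10 + 3 = 13.
|u| = √(2² + 3²) = √13, |v| = √(5² + 1²) = √26, so |u||v| = √(13·26) = √338.
cos θ = (u·v)/(|u||v|) = 13/√338 ≈ 0.7071
Cosine distance = 1 - cos θ ≈ 1 - 0.7071 = 0.2929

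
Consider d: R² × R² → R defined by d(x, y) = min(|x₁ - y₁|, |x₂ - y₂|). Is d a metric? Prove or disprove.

No. d fails identity of indiscernibles: take x = (2, 0) and y = (2, 6). Then d(x,y) = min(|2 - 2|, |0 - 6|) = min(0, 6) = 0, yet x ≠ y.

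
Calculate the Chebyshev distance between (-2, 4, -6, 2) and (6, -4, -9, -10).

max(|x_i - y_i|) = max(|-2 - 6|, |4 - (-4)|, |-6 - (-9)|, |2 - (-10)|) = max(8, 8, 3, 12) = 12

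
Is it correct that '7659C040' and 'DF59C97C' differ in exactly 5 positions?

Differing positions: 1, 2, 6, 7, 8. Hamming distance = 5, so the claim is true.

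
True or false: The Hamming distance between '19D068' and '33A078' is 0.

Differing positions: 1, 2, 3, 5. Hamming distance = 4, so the claim that d_H = 0 is false.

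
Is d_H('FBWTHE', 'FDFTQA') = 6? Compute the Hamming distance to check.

Differing positions: 2, 3, 5, 6. Hamming distance = 4, so the claim that d_H = 6 is false.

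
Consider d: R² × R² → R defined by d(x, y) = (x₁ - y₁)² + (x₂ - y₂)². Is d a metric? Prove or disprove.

No. The squared Euclidean distance fails the triangle inequality. Counterexample: x = (0, 0), y = (4, 5), z = (8, 10). d(x,z) = 8² + 10² = 164, but d(x,y) + d(y,z) = (4² + 5²) + (4² + 5²) = 41 + 41 = 82. Since 164 > 82, the triangle inequality is violated. (Note: √d, the ordinary Euclidean distance, IS a metric.)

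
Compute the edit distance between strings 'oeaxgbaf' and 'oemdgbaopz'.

Let D[i][j] be the edit distance between the first i characters of 'oeaxgbaf' and the first j characters of 'oemdgbaopz', with D[i][0] = i, D[0][j] = j, and D[i][j] = D[i-1][j-1] if the characters match, else 1 + min(D[i-1][j], D[i][j-1], D[i-1][j-1]). Filling the table (rows: prefixes of 'oeaxgbaf', columns: prefixes of 'oemdgbaopz'):
     ε  o  e  m  d  g  b  a  o  p  z
  ε  0  1  2  3  4  5  6  7  8  9 10
  o  1  0  1  2  3  4  5  6  7  8  9
  e  2  1  0  1  2  3  4  5  6  7  8
  a  3  2  1  1  2  3  4  4  5  6  7
  x  4  3  2  2  2  3  4  5  5  6  7
  g  5  4  3  3  3  2  3  4  5  6  7
  b  6  5  4  4  4  3  2  3  4  5  6
  a  7  6  5  5  5  4  3  2  3  4  5
  f  8  7  6  6  6  5  4  3  3  4  5
The bottom-right entry gives D[8][10] = 5, so no sequence of fewer than 5 edits works. Backtracking through the table gives one optimal edit sequence (5 edits):
  oeaxgbaf → oemxgbaf (sub a→m @3)
  oemxgbaf → oemdgbaf (sub x→d @4)
  oemdgbaf → oemdgbaof (ins o @8)
  oemdgbaof → oemdgbaopf (ins p @9)
  oemdgbaopf → oemdgbaopz (sub f→z @10)
Edit distance = 5.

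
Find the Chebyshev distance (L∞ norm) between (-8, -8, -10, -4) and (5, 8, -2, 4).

max(|x_i - y_i|) = max(|-8 - 5|, |-8 - 8|, |-10 - (-2)|, |-4 - 4|) = max(13, 16, 8, 8) = 16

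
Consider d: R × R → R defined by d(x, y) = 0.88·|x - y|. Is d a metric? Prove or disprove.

Yes. Since |x - y| is a metric on R and 0.88 > 0, the positive scalar multiple 0.88·|x - y| is also a metric: scaling by a positive constant preserves non-negativity, identity (d=0 ⟺ |x-y|=0 ⟺ x=y), symmetry, and the triangle inequality.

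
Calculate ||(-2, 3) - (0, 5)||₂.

√(Σ(x_i - y_i)²) = √((-2 - 0)² + (3 - 5)²)
= √((-2)² + (-2)²) = √(4 + 4) = √8 ≈ 2.8284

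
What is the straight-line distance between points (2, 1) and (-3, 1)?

√(Σ(x_i - y_i)²) = √((2 - (-3))² + (1 - 1)²)
= √(5² + 0²) = √(25 + 0) = √25 = 5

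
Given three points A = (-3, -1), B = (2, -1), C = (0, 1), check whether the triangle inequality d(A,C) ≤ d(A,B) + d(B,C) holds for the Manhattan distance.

d(A,B) = 5 + 0 = 5, d(B,C) = 2 + 2 = 4, d(A,C) = 3 + 2 = 5.
d(A,C) = 5 ≤ 5 + 4 = 9. Triangle inequality is satisfied.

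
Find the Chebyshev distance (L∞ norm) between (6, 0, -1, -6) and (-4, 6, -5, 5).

max(|x_i - y_i|) = max(|6 - (-4)|, |0 - 6|, |-1 - (-5)|, |-6 - 5|) = max(10, 6, 4, 11) = 11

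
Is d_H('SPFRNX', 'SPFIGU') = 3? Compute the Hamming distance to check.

Differing positions: 4, 5, 6. Hamming distance = 3, so the claim is true.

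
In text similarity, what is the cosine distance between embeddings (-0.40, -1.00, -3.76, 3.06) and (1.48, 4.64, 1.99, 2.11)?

With u = (-0.40, -1.00, -3.76, 3.06), v = (1.48, 4.64, 1.99, 2.11):
u·v = (-0.4)·1.48 + (-1)·4.64 + (-3.76)·1.99 + 3.06·2.11 = (-0.592) + (-4.64) + (-7.4824) + 6.4566 = -6.2578.
|u| = √((-0.4)² + (-1)² + (-3.76)² + 3.06²) = √(0.16 + 1 + 14.1376 + 9.3636) = √24.6612, |v| = √(1.48² + 4.64² + 1.99² + 2.11²) = √(2.1904 + 21.5296 + 3.9601 + 4.4521) = √32.1322.
cos θ = (u·v)/(|u||v|) = -6.2578/(√24.6612·√32.1322) ≈ -0.2223
Cosine distance = 1 - cos θ ≈ 1 - (-0.2223) = 1.2223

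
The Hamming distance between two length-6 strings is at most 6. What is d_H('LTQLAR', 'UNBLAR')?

Differing positions: 1, 2, 3. Hamming distance = 3. The maximum possible Hamming distance for length-6 strings is 6, so d_H/6 = 3/6 = 0.5.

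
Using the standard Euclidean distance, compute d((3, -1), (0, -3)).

(Σ|x_i - y_i|^2)^(1/2) = (|3 - 0|^2 + |-1 - (-3)|^2)^(1/2)
= (3^2 + 2^2)^(1/2) = (9 + 4)^(1/2) = (13)^(1/2) ≈ 3.6056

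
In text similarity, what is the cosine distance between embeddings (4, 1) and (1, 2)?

With u = (4, 1), v = (1, 2):
u·v = 4·1 + 1·2 = 4 + 2 = 6.
|u| = √(4² + 1²) = √17, |v| = √(1² + 2²) = √5, so |u||v| = √(17·5) = √85.
cos θ = (u·v)/(|u||v|) = 6/√85 ≈ 0.6508
Cosine distance = 1 - cos θ ≈ 1 - 0.6508 = 0.3492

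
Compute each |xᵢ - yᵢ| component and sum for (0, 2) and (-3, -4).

Σ|x_i - y_i| = |0 - (-3)| + |2 - (-4)| = 3 + 6 = 9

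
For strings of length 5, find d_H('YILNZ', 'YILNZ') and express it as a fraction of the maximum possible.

Differing positions: none. Hamming distance = 0. The maximum possible Hamming distance for length-5 strings is 5, so d_H/5 = 0/5 = 0.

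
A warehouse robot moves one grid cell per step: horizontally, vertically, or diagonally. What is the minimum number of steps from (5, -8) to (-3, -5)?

max(|x_i - y_i|) = max(|5 - (-3)|, |-8 - (-5)|) = max(8, 3) = 8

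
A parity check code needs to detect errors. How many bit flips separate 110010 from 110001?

Differing positions: 5, 6. Hamming distance = 2.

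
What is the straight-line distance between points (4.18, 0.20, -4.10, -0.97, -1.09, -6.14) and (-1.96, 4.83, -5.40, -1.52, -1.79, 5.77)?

√(Σ(x_i - y_i)²) = √((4.18 - (-1.96))² + (0.2 - 4.83)² + (-4.1 - (-5.4))² + (-0.97 - (-1.52))² + (-1.09 - (-1.79))² + (-6.14 - 5.77)²)
= √(6.14² + (-4.63)² + 1.3² + 0.55² + 0.7² + (-11.91)²) = √(37.6996 + 21.4369 + 1.69 + 0.3025 + 0.49 + 141.8481) = √203.4671 ≈ 14.2642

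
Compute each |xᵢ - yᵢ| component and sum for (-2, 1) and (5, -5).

Σ|x_i - y_i| = |-2 - 5| + |1 - (-5)| = 7 + 6 = 13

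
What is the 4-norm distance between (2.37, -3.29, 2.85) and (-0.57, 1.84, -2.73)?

(Σ|x_i - y_i|^4)^(1/4) = (|2.37 - (-0.57)|^4 + |-3.29 - 1.84|^4 + |2.85 - (-2.73)|^4)^(1/4)
= (2.94^4 + 5.13^4 + 5.58^4)^(1/4) ≈ (74.7118 + 692.5792 + 969.4754)^(1/4) = (1736.7664)^(1/4) ≈ 6.4556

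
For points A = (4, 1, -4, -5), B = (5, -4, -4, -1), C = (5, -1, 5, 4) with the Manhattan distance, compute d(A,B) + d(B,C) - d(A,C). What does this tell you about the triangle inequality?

d(A,B) = 1 + 5 + 0 + 4 = 10, d(B,C) = 0 + 3 + 9 + 5 = 17, d(A,C) = 1 + 2 + 9 + 9 = 21.
d(A,B) + d(B,C) - d(A,C) = 10 + 17 - 21 = 27 - 21 = 6. This is ≥ 0, so the triangle inequality holds for these points.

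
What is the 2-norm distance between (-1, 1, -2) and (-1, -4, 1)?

(Σ|x_i - y_i|^2)^(1/2) = (|-1 - (-1)|^2 + |1 - (-4)|^2 + |-2 - 1|^2)^(1/2)
= (0^2 + 5^2 + 3^2)^(1/2) = (0 + 25 + 9)^(1/2) = (34)^(1/2) ≈ 5.831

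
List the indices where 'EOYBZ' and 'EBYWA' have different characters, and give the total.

Differing positions: 2, 4, 5. Hamming distance = 3.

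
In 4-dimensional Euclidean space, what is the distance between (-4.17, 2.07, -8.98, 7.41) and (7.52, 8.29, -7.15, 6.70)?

√(Σ(x_i - y_i)²) = √((-4.17 - 7.52)² + (2.07 - 8.29)² + (-8.98 - (-7.15))² + (7.41 - 6.7)²)
= √((-11.69)² + (-6.22)² + (-1.83)² + 0.71²) = √(136.6561 + 38.6884 + 3.3489 + 0.5041) = √179.1975 ≈ 13.3865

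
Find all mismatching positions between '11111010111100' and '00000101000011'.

Differing positions: 1, 2, 3, 4, 5, 6, 7, 8, 9, 10, 11, 12, 13, 14. Hamming distance = 14.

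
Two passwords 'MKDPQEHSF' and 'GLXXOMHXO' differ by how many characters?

Differing positions: 1, 2, 3, 4, 5, 6, 8, 9. Hamming distance = 8.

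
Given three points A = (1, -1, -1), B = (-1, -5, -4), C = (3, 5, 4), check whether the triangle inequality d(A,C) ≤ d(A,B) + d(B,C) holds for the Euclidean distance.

d(A,B) = √(2² + 4² + 3²) = √29 ≈ 5.3852, d(B,C) = √(4² + 10² + 8²) = √180 ≈ 13.4164, d(A,C) = √(2² + 6² + 5²) = √65 ≈ 8.0623.
d(A,C) ≈ 8.0623 ≤ 5.3852 + 13.4164 = 18.8016. Triangle inequality is satisfied.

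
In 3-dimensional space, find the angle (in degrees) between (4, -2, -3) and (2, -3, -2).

With u = (4, -2, -3), v = (2, -3, -2):
u·v = 4·2 + (-2)·(-3) + (-3)·(-2) = 8 + 6 + 6 = 20.
|u| = √(4² + (-2)² + (-3)²) = √29, |v| = √(2² + (-3)² + (-2)²) = √17, so |u||v| = √(29·17) = √493.
cos θ = (u·v)/(|u||v|) = 20/√493 ≈ 0.900755
θ = arccos(0.900755) ≈ 25.74°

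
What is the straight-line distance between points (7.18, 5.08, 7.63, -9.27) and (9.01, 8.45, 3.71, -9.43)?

√(Σ(x_i - y_i)²) = √((7.18 - 9.01)² + (5.08 - 8.45)² + (7.63 - 3.71)² + (-9.27 - (-9.43))²)
= √((-1.83)² + (-3.37)² + 3.92² + 0.16²) = √(3.3489 + 11.3569 + 15.3664 + 0.0256) = √30.0978 ≈ 5.4861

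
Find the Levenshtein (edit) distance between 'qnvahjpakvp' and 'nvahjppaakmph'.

Let D[i][j] be the edit distance between the first i characters of 'qnvahjpakvp' and the first j characters of 'nvahjppaakmph', with D[i][0] = i, D[0][j] = j, and D[i][j] = D[i-1][j-1] if the characters match, else 1 + min(D[i-1][j], D[i][j-1], D[i-1][j-1]). Filling the table (rows: prefixes of 'qnvahjpakvp', columns: prefixes of 'nvahjppaakmph'):
     ε  n  v  a  h  j  p  p  a  a  k  m  p  h
  ε  0  1  2  3  4  5  6  7  8  9 10 11 12 13
  q  1  1  2  3  4  5  6  7  8  9 10 11 12 13
  n  2  1  2  3  4  5  6  7  8  9 10 11 12 13
  v  3  2  1  2  3  4  5  6  7  8  9 10 11 12
  a  4  3  2  1  2  3  4  5  6  7  8  9 10 11
  h  5  4  3  2  1  2  3  4  5  6  7  8  9 10
  j  6  5  4  3  2  1  2  3  4  5  6  7  8  9
  p  7  6  5  4  3  2  1  2  3  4  5  6  7  8
  a  8  7  6  5  4  3  2  2  2  3  4  5  6  7
  k  9  8  7  6  5  4  3  3  3  3  3  4  5  6
  v 10  9  8  7  6  5  4  4  4  4  4  4  5  6
  p 11 10  9  8  7  6  5  4  5  5  5  5  4  5
The bottom-right entry gives D[11][13] = 5, so no sequence of fewer than 5 edits works. Backtracking through the table gives one optimal edit sequence (5 edits):
  qnvahjpakvp → nvahjpakvp (del q @1)
  nvahjpakvp → nvahjppakvp (ins p @6)
  nvahjppakvp → nvahjppaakvp (ins a @8)
  nvahjppaakvp → nvahjppaakmp (sub v→m @11)
  nvahjppaakmp → nvahjppaakmph (ins h @13)
Edit distance = 5.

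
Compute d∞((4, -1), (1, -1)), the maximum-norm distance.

max(|x_i - y_i|) = max(|4 - 1|, |-1 - (-1)|) = max(3, 0) = 3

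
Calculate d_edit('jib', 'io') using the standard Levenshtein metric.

Let D[i][j] be the edit distance between the first i characters of 'jib' and the first j characters of 'io', with D[i][0] = i, D[0][j] = j, and D[i][j] = D[i-1][j-1] if the characters match, else 1 + min(D[i-1][j], D[i][j-1], D[i-1][j-1]). Filling the table (rows: prefixes of 'jib', columns: prefixes of 'io'):
     ε  i  o
  ε  0  1  2
  j  1  1  2
  i  2  1  2
  b  3  2  2
The bottom-right entry gives D[3][2] = 2, so no sequence of fewer than 2 edits works. Backtracking through the table gives one optimal edit sequence (2 edits):
  jib → ib (del j @1)
  ib → io (sub b→o @2)
Edit distance = 2.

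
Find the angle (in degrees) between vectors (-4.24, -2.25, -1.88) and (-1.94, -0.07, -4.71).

With u = (-4.24, -2.25, -1.88), v = (-1.94, -0.07, -4.71):
u·v = (-4.24)·(-1.94) + (-2.25)·(-0.07) + (-1.88)·(-4.71) = 8.2256 + 0.1575 + 8.8548 = 17.2379.
|u| = √((-4.24)² + (-2.25)² + (-1.88)²) = √(17.9776 + 5.0625 + 3.5344) = √26.5745, |v| = √((-1.94)² + (-0.07)² + (-4.71)²) = √(3.7636 + 0.0049 + 22.1841) = √25.9526.
cos θ = (u·v)/(|u||v|) = 17.2379/(√26.5745·√25.9526) ≈ 0.656389
θ = arccos(0.656389) ≈ 48.97°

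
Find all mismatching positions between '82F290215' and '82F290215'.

Differing positions: none. Hamming distance = 0.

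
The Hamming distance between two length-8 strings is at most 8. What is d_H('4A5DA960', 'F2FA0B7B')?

Differing positions: 1, 2, 3, 4, 5, 6, 7, 8. Hamming distance = 8. The maximum possible Hamming distance for length-8 strings is 8, so d_H/8 = 8/8 = 1.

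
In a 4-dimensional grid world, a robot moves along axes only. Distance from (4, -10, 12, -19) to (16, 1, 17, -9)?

Σ|x_i - y_i| = |4 - 16| + |-10 - 1| + |12 - 17| + |-19 - (-9)| = 12 + 11 + 5 + 10 = 38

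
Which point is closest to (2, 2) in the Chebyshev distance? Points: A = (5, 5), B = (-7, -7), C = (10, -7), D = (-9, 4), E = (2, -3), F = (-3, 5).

Distances: d(A) = 3, d(B) = 9, d(C) = 9, d(D) = 11, d(E) = 5, d(F) = 5. Nearest: A = (5, 5) with distance 3.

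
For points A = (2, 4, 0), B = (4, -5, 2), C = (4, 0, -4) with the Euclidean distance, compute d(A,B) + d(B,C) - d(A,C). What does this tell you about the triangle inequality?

d(A,B) = √(2² + 9² + 2²) = √89 ≈ 9.434, d(B,C) = √(0² + 5² + 6²) = √61 ≈ 7.8102, d(A,C) = √(2² + 4² + 4²) = √36 = 6.
d(A,B) + d(B,C) - d(A,C) = 9.434 + 7.8102 - 6 = 17.2442 - 6 = 11.2442 (to 4 decimal places). This is ≥ 0, so the triangle inequality holds for these points.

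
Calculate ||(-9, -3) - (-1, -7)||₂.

√(Σ(x_i - y_i)²) = √((-9 - (-1))² + (-3 - (-7))²)
= √((-8)² + 4²) = √(64 + 16) = √80 ≈ 8.9443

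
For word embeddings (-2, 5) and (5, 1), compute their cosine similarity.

With u = (-2, 5), v = (5, 1):
u·v = (-2)·5 + 5·1 = (-10) + 5 = -5.
|u| = √((-2)² + 5²) = √29, |v| = √(5² + 1²) = √26, so |u||v| = √(29·26) = √754.
cos θ = (u·v)/(|u||v|) = -5/√754 ≈ -0.1821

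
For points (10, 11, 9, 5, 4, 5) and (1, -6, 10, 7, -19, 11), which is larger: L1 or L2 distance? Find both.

L1 = |10 - 1| + |11 - (-6)| + |9 - 10| + |5 - 7| + |4 - (-19)| + |5 - 11| = 9 + 17 + 1 + 2 + 23 + 6 = 58
L2 = √(9² + 17² + 1² + 2² + 23² + 6²) = √940 ≈ 30.6594
L1 ≥ L2 always (equality iff movement is along one axis); L1 > L2 here.
Ratio L1/L2 = 58/√940 ≈ 1.8918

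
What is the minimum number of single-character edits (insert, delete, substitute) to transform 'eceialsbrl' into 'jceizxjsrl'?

Let D[i][j] be the edit distance between the first i characters of 'eceialsbrl' and the first j characters of 'jceizxjsrl', with D[i][0] = i, D[0][j] = j, and D[i][j] = D[i-1][j-1] if the characters match, else 1 + min(D[i-1][j], D[i][j-1], D[i-1][j-1]). Filling the table (rows: prefixes of 'eceialsbrl', columns: prefixes of 'jceizxjsrl'):
     ε  j  c  e  i  z  x  j  s  r  l
  ε  0  1  2  3  4  5  6  7  8  9 10
  e  1  1  2  2  3  4  5  6  7  8  9
  c  2  2  1  2  3  4  5  6  7  8  9
  e  3  3  2  1  2  3  4  5  6  7  8
  i  4  4  3  2  1  2  3  4  5  6  7
  a  5  5  4  3  2  2  3  4  5  6  7
  l  6  6  5  4  3  3  3  4  5  6  6
  s  7  7  6  5  4  4  4  4  4  5  6
  b  8  8  7  6  5  5  5  5  5  5  6
  r  9  9  8  7  6  6  6  6  6  5  6
  l 10 10  9  8  7  7  7  7  7  6  5
The bottom-right entry gives D[10][10] = 5, so no sequence of fewer than 5 edits works. Backtracking through the table gives one optimal edit sequence (5 edits):
  eceialsbrl → jceialsbrl (sub e→j @1)
  jceialsbrl → jceizlsbrl (sub a→z @5)
  jceizlsbrl → jceizxsbrl (sub l→x @6)
  jceizxsbrl → jceizxjbrl (sub s→j @7)
  jceizxjbrl → jceizxjsrl (sub b→s @8)
Edit distance = 5.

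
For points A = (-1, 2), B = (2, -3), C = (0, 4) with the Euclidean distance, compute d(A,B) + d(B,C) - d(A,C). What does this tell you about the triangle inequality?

d(A,B) = √(3² + 5²) = √34 ≈ 5.831, d(B,C) = √(2² + 7²) = √53 ≈ 7.2801, d(A,C) = √(1² + 2²) = √5 ≈ 2.2361.
d(A,B) + d(B,C) - d(A,C) = 5.831 + 7.2801 - 2.2361 = 13.1111 - 2.2361 = 10.875 (to 4 decimal places). This is ≥ 0, so the triangle inequality holds for these points.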